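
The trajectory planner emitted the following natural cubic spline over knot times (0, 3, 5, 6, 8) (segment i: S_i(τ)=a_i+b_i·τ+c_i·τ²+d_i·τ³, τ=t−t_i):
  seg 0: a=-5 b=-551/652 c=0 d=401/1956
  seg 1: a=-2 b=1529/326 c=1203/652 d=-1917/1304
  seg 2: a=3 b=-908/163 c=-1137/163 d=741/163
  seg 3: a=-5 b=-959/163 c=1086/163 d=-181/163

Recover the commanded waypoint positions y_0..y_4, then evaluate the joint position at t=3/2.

y_0 = S_0(0) = a_0 = -5
y_1 = S_1(0) = a_1 = -2
y_2 = S_2(0) = a_2 = 3
y_3 = S_3(0) = a_3 = -5
y_4 = S_3(2) = 1
t_q=3/2 is in segment 0 (τ=3/2); S_0(τ)=-29083/5216

y_0=-5 y_1=-2 y_2=3 y_3=-5 y_4=1
S(3/2) = -29083/5216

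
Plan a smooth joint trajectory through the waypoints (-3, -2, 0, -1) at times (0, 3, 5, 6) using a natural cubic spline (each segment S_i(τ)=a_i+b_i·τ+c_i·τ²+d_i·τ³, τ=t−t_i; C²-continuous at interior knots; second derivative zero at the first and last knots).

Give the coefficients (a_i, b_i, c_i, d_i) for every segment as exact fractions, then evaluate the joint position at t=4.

Δ: Δ0=1/3, Δ1=1, Δ2=-1
row 1: diag=10, rhs=4; c'=1/5, d'=2/5
row 2: denom=6−2·1/5=28/5; d'=(-12−2·2/5)/(28/5)=-16/7
back: M2=-16/7
back: M1=2/5−1/5·-16/7=6/7
M: M0=0, M1=6/7, M2=-16/7, M3=0
seg 0: a=-3, c=M0/2=0, d=(M1−M0)/(6·3)=1/21, b=Δ0−h0·(2M0+M1)/6=-2/21
seg 1: a=-2, c=M1/2=3/7, d=(M2−M1)/(6·2)=-11/42, b=Δ1−h1·(2M1+M2)/6=25/21
seg 2: a=0, c=M2/2=-8/7, d=(M3−M2)/(6·1)=8/21, b=Δ2−h2·(2M2+M3)/6=-5/21
t_q=4 → seg 1, τ=1; S=-2+25/21·τ+3/7·τ²+-11/42·τ³=-9/14

  seg 0: a=-3 b=-2/21 c=0 d=1/21
  seg 1: a=-2 b=25/21 c=3/7 d=-11/42
  seg 2: a=0 b=-5/21 c=-8/7 d=8/21
S(4) = -9/14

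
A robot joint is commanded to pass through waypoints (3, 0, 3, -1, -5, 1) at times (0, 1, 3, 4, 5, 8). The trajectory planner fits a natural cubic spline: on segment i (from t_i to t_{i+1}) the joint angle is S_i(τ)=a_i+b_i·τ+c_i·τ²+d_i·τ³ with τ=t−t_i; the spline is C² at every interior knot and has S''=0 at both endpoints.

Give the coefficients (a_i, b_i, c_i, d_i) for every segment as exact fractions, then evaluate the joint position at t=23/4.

  seg 0: a=3 b=-1981/472 c=0 d=565/472
  seg 1: a=0 b=-143/236 c=1695/472 d=-599/472
  seg 2: a=3 b=-347/236 c=-1899/472 d=705/472
  seg 3: a=-1 b=-2377/472 c=27/59 d=273/472
  seg 4: a=-5 b=-563/236 c=1035/472 d=-115/472
S(23/4) = -170933/30208

Δ: Δ0=-3, Δ1=3/2, Δ2=-4, Δ3=-4, Δ4=2
row 1: diag=6, rhs=27; c'=1/3, d'=9/2
row 2: denom=6−2·1/3=16/3; d'=(-33−2·9/2)/(16/3)=-63/8
row 3: denom=4−1·3/16=61/16; d'=(0−1·-63/8)/(61/16)=126/61
row 4: denom=8−1·16/61=472/61; d'=(36−1·126/61)/(472/61)=1035/236
back: M4=1035/236
back: M3=126/61−16/61·1035/236=54/59
back: M2=-63/8−3/16·54/59=-1899/236
back: M1=9/2−1/3·-1899/236=1695/236
M: M0=0, M1=1695/236, M2=-1899/236, M3=54/59, M4=1035/236, M5=0
seg 0: a=3, c=M0/2=0, d=(M1−M0)/(6·1)=565/472, b=Δ0−h0·(2M0+M1)/6=-1981/472
seg 1: a=0, c=M1/2=1695/472, d=(M2−M1)/(6·2)=-599/472, b=Δ1−h1·(2M1+M2)/6=-143/236
seg 2: a=3, c=M2/2=-1899/472, d=(M3−M2)/(6·1)=705/472, b=Δ2−h2·(2M2+M3)/6=-347/236
seg 3: a=-1, c=M3/2=27/59, d=(M4−M3)/(6·1)=273/472, b=Δ3−h3·(2M3+M4)/6=-2377/472
seg 4: a=-5, c=M4/2=1035/472, d=(M5−M4)/(6·3)=-115/472, b=Δ4−h4·(2M4+M5)/6=-563/236
t_q=23/4 → seg 4, τ=3/4; S=-5+-563/236·τ+1035/472·τ²+-115/472·τ³=-170933/30208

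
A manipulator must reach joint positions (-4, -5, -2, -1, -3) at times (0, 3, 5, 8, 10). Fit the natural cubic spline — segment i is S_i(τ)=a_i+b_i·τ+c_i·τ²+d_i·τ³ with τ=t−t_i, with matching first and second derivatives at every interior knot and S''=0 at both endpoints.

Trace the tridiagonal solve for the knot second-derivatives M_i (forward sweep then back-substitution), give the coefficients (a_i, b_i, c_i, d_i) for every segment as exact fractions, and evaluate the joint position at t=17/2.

Δ: Δ0=-1/3, Δ1=3/2, Δ2=1/3, Δ3=-1
row 1: diag=10, rhs=11; c'=1/5, d'=11/10
row 2: denom=10−2·1/5=48/5; d'=(-7−2·11/10)/(48/5)=-23/24
row 3: denom=10−3·5/16=145/16; d'=(-8−3·-23/24)/(145/16)=-82/145
back: M3=-82/145
back: M2=-23/24−5/16·-82/145=-68/87
back: M1=11/10−1/5·-68/87=1093/870
M: M0=0, M1=1093/870, M2=-68/87, M3=-82/145, M4=0
seg 0: a=-4, c=M0/2=0, d=(M1−M0)/(6·3)=1093/15660, b=Δ0−h0·(2M0+M1)/6=-1673/1740
seg 1: a=-5, c=M1/2=1093/1740, d=(M2−M1)/(6·2)=-197/1160, b=Δ1−h1·(2M1+M2)/6=803/870
seg 2: a=-2, c=M2/2=-34/87, d=(M3−M2)/(6·3)=47/3915, b=Δ2−h2·(2M2+M3)/6=608/435
seg 3: a=-1, c=M3/2=-41/145, d=(M4−M3)/(6·2)=41/870, b=Δ3−h3·(2M3+M4)/6=-271/435
t_q=17/2 → seg 3, τ=1/2; S=-1+-271/435·τ+-41/145·τ²+41/870·τ³=-3193/2320

  seg 0: a=-4 b=-1673/1740 c=0 d=1093/15660
  seg 1: a=-5 b=803/870 c=1093/1740 d=-197/1160
  seg 2: a=-2 b=608/435 c=-34/87 d=47/3915
  seg 3: a=-1 b=-271/435 c=-41/145 d=41/870
S(17/2) = -3193/2320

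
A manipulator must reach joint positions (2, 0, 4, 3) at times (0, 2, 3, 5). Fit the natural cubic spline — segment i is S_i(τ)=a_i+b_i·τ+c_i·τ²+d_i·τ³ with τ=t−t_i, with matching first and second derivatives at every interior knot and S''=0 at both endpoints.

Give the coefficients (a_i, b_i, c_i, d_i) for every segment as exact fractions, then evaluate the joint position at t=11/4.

Δ: Δ0=-1, Δ1=4, Δ2=-1/2
row 1: diag=6, rhs=30; c'=1/6, d'=5
row 2: denom=6−1·1/6=35/6; d'=(-27−1·5)/(35/6)=-192/35
back: M2=-192/35
back: M1=5−1/6·-192/35=207/35
M: M0=0, M1=207/35, M2=-192/35, M3=0
seg 0: a=2, c=M0/2=0, d=(M1−M0)/(6·2)=69/140, b=Δ0−h0·(2M0+M1)/6=-104/35
seg 1: a=0, c=M1/2=207/70, d=(M2−M1)/(6·1)=-19/10, b=Δ1−h1·(2M1+M2)/6=103/35
seg 2: a=4, c=M2/2=-96/35, d=(M3−M2)/(6·2)=16/35, b=Δ2−h2·(2M2+M3)/6=221/70
t_q=11/4 → seg 1, τ=3/4; S=0+103/35·τ+207/70·τ²+-19/10·τ³=13749/4480

  seg 0: a=2 b=-104/35 c=0 d=69/140
  seg 1: a=0 b=103/35 c=207/70 d=-19/10
  seg 2: a=4 b=221/70 c=-96/35 d=16/35
S(11/4) = 13749/4480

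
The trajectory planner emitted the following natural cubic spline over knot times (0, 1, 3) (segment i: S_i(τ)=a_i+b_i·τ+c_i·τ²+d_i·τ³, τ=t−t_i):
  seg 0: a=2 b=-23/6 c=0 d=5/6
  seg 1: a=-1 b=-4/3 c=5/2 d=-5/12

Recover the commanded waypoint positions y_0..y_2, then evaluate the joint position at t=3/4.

y_0 = S_0(0) = a_0 = 2
y_1 = S_1(0) = a_1 = -1
y_2 = S_1(2) = 3
t_q=3/4 is in segment 0 (τ=3/4); S_0(τ)=-67/128

y_0=2 y_1=-1 y_2=3
S(3/4) = -67/128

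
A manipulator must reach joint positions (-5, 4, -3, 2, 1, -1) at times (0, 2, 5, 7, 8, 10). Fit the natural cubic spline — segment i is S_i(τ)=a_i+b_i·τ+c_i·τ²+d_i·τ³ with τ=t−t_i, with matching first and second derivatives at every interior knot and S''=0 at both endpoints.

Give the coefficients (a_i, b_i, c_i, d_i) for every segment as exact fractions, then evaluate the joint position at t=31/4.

  seg 0: a=-5 b=113849/17670 c=0 d=-17167/35340
  seg 1: a=4 b=10847/17670 c=-17167/5890 d=17071/26505
  seg 2: a=-3 b=9119/17670 c=3395/1178 d=-33397/35340
  seg 3: a=2 b=12437/17670 c=-8211/2945 d=19159/17670
  seg 4: a=1 b=-14309/8835 c=2737/5890 d=-2737/35340
S(31/4) = 534151/376960

Δ: Δ0=9/2, Δ1=-7/3, Δ2=5/2, Δ3=-1, Δ4=-1
row 1: diag=10, rhs=-41; c'=3/10, d'=-41/10
row 2: denom=10−3·3/10=91/10; d'=(29−3·-41/10)/(91/10)=59/13
row 3: denom=6−2·20/91=506/91; d'=(-21−2·59/13)/(506/91)=-119/22
row 4: denom=6−1·91/506=2945/506; d'=(0−1·-119/22)/(2945/506)=2737/2945
back: M4=2737/2945
back: M3=-119/22−91/506·2737/2945=-16422/2945
back: M2=59/13−20/91·-16422/2945=3395/589
back: M1=-41/10−3/10·3395/589=-17167/2945
M: M0=0, M1=-17167/2945, M2=3395/589, M3=-16422/2945, M4=2737/2945, M5=0
seg 0: a=-5, c=M0/2=0, d=(M1−M0)/(6·2)=-17167/35340, b=Δ0−h0·(2M0+M1)/6=113849/17670
seg 1: a=4, c=M1/2=-17167/5890, d=(M2−M1)/(6·3)=17071/26505, b=Δ1−h1·(2M1+M2)/6=10847/17670
seg 2: a=-3, c=M2/2=3395/1178, d=(M3−M2)/(6·2)=-33397/35340, b=Δ2−h2·(2M2+M3)/6=9119/17670
seg 3: a=2, c=M3/2=-8211/2945, d=(M4−M3)/(6·1)=19159/17670, b=Δ3−h3·(2M3+M4)/6=12437/17670
seg 4: a=1, c=M4/2=2737/5890, d=(M5−M4)/(6·2)=-2737/35340, b=Δ4−h4·(2M4+M5)/6=-14309/8835
t_q=31/4 → seg 3, τ=3/4; S=2+12437/17670·τ+-8211/2945·τ²+19159/17670·τ³=534151/376960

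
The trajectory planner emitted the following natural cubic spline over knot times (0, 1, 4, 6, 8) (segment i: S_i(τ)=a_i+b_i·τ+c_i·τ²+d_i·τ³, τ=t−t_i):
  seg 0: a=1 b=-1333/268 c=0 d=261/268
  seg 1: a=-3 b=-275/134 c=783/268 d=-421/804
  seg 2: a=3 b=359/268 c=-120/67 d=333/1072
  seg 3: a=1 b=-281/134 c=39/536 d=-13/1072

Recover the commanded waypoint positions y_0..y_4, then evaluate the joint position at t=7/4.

y_0 = S_0(0) = a_0 = 1
y_1 = S_1(0) = a_1 = -3
y_2 = S_2(0) = a_2 = 3
y_3 = S_3(0) = a_3 = 1
y_4 = S_3(2) = -3
t_q=7/4 is in segment 1 (τ=3/4); S_1(τ)=-53457/17152

y_0=1 y_1=-3 y_2=3 y_3=1 y_4=-3
S(7/4) = -53457/17152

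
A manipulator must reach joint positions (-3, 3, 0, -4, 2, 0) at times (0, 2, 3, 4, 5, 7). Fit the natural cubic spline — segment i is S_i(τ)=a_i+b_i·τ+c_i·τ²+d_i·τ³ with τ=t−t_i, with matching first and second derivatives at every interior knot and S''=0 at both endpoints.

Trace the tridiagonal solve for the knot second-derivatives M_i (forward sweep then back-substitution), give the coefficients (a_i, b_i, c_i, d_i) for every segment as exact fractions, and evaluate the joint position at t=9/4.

  seg 0: a=-3 b=2331/493 c=0 d=-213/493
  seg 1: a=3 b=-225/493 c=-1278/493 d=24/493
  seg 2: a=0 b=-2709/493 c=-1206/493 d=67/17
  seg 3: a=-4 b=708/493 c=4623/493 d=-2373/493
  seg 4: a=2 b=2835/493 c=-2496/493 d=416/493
S(9/4) = 5373/1972

Δ: Δ0=3, Δ1=-3, Δ2=-4, Δ3=6, Δ4=-1
row 1: diag=6, rhs=-36; c'=1/6, d'=-6
row 2: denom=4−1·1/6=23/6; d'=(-6−1·-6)/(23/6)=0
row 3: denom=4−1·6/23=86/23; d'=(60−1·0)/(86/23)=690/43
row 4: denom=6−1·23/86=493/86; d'=(-42−1·690/43)/(493/86)=-4992/493
back: M4=-4992/493
back: M3=690/43−23/86·-4992/493=9246/493
back: M2=0−6/23·9246/493=-2412/493
back: M1=-6−1/6·-2412/493=-2556/493
M: M0=0, M1=-2556/493, M2=-2412/493, M3=9246/493, M4=-4992/493, M5=0
seg 0: a=-3, c=M0/2=0, d=(M1−M0)/(6·2)=-213/493, b=Δ0−h0·(2M0+M1)/6=2331/493
seg 1: a=3, c=M1/2=-1278/493, d=(M2−M1)/(6·1)=24/493, b=Δ1−h1·(2M1+M2)/6=-225/493
seg 2: a=0, c=M2/2=-1206/493, d=(M3−M2)/(6·1)=67/17, b=Δ2−h2·(2M2+M3)/6=-2709/493
seg 3: a=-4, c=M3/2=4623/493, d=(M4−M3)/(6·1)=-2373/493, b=Δ3−h3·(2M3+M4)/6=708/493
seg 4: a=2, c=M4/2=-2496/493, d=(M5−M4)/(6·2)=416/493, b=Δ4−h4·(2M4+M5)/6=2835/493
t_q=9/4 → seg 1, τ=1/4; S=3+-225/493·τ+-1278/493·τ²+24/493·τ³=5373/1972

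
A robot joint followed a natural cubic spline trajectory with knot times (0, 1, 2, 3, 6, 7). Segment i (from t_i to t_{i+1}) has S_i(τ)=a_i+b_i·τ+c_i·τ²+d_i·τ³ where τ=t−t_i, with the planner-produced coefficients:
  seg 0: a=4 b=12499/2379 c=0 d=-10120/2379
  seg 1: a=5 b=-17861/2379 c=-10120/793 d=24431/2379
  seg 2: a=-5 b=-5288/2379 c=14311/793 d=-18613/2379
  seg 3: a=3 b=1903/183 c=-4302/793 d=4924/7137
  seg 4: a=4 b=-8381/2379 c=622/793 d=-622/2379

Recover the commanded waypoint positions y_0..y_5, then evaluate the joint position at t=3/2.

y_0=4 y_1=5 y_2=-5 y_3=3 y_4=4 y_5=1
S(3/2) = -4191/6344

y_0 = S_0(0) = a_0 = 4
y_1 = S_1(0) = a_1 = 5
y_2 = S_2(0) = a_2 = -5
y_3 = S_3(0) = a_3 = 3
y_4 = S_4(0) = a_4 = 4
y_5 = S_4(1) = 1
t_q=3/2 is in segment 1 (τ=1/2); S_1(τ)=-4191/6344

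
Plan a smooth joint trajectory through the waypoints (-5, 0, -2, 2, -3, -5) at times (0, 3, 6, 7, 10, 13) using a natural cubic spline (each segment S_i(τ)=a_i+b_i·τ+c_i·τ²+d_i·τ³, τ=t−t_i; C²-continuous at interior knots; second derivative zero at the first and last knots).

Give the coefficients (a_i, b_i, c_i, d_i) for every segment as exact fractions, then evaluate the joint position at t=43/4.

  seg 0: a=-5 b=2384/825 c=0 d=-1009/7425
  seg 1: a=0 b=-643/825 c=-1009/825 d=208/495
  seg 2: a=-2 b=2663/825 c=2111/825 d=-134/75
  seg 3: a=2 b=821/275 c=-2311/825 d=619/1485
  seg 4: a=-3 b=-706/275 c=784/825 d=-784/7425
S(43/4) = -4879/1100

Δ: Δ0=5/3, Δ1=-2/3, Δ2=4, Δ3=-5/3, Δ4=-2/3
row 1: diag=12, rhs=-14; c'=1/4, d'=-7/6
row 2: denom=8−3·1/4=29/4; d'=(28−3·-7/6)/(29/4)=126/29
row 3: denom=8−1·4/29=228/29; d'=(-34−1·126/29)/(228/29)=-278/57
row 4: denom=12−3·29/76=825/76; d'=(6−3·-278/57)/(825/76)=1568/825
back: M4=1568/825
back: M3=-278/57−29/76·1568/825=-4622/825
back: M2=126/29−4/29·-4622/825=4222/825
back: M1=-7/6−1/4·4222/825=-2018/825
M: M0=0, M1=-2018/825, M2=4222/825, M3=-4622/825, M4=1568/825, M5=0
seg 0: a=-5, c=M0/2=0, d=(M1−M0)/(6·3)=-1009/7425, b=Δ0−h0·(2M0+M1)/6=2384/825
seg 1: a=0, c=M1/2=-1009/825, d=(M2−M1)/(6·3)=208/495, b=Δ1−h1·(2M1+M2)/6=-643/825
seg 2: a=-2, c=M2/2=2111/825, d=(M3−M2)/(6·1)=-134/75, b=Δ2−h2·(2M2+M3)/6=2663/825
seg 3: a=2, c=M3/2=-2311/825, d=(M4−M3)/(6·3)=619/1485, b=Δ3−h3·(2M3+M4)/6=821/275
seg 4: a=-3, c=M4/2=784/825, d=(M5−M4)/(6·3)=-784/7425, b=Δ4−h4·(2M4+M5)/6=-706/275
t_q=43/4 → seg 4, τ=3/4; S=-3+-706/275·τ+784/825·τ²+-784/7425·τ³=-4879/1100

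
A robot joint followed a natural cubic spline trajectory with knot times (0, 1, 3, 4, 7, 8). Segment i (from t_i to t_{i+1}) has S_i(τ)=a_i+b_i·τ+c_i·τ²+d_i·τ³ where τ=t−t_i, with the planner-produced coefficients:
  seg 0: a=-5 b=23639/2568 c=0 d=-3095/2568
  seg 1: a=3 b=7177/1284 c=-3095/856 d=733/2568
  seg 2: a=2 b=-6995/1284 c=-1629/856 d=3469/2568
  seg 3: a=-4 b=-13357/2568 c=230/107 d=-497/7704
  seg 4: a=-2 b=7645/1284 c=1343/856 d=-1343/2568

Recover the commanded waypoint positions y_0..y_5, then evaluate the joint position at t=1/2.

y_0=-5 y_1=3 y_2=2 y_3=-4 y_4=-2 y_5=5
S(1/2) = -3753/6848

y_0 = S_0(0) = a_0 = -5
y_1 = S_1(0) = a_1 = 3
y_2 = S_2(0) = a_2 = 2
y_3 = S_3(0) = a_3 = -4
y_4 = S_4(0) = a_4 = -2
y_5 = S_4(1) = 5
t_q=1/2 is in segment 0 (τ=1/2); S_0(τ)=-3753/6848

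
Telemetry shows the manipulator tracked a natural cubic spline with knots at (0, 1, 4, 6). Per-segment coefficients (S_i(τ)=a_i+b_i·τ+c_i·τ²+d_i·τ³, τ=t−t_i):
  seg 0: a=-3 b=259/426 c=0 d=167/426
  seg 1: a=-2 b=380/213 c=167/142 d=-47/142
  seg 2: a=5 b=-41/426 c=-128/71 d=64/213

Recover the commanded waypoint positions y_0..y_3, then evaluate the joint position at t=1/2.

y_0=-3 y_1=-2 y_2=5 y_3=0
S(1/2) = -3007/1136

y_0 = S_0(0) = a_0 = -3
y_1 = S_1(0) = a_1 = -2
y_2 = S_2(0) = a_2 = 5
y_3 = S_2(2) = 0
t_q=1/2 is in segment 0 (τ=1/2); S_0(τ)=-3007/1136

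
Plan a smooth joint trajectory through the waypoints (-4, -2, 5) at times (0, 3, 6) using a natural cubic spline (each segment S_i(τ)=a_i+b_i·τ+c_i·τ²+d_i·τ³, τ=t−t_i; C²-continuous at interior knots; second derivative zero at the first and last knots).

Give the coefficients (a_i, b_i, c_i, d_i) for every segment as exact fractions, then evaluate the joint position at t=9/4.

Δ: Δ0=2/3, Δ1=7/3
row 1: diag=12, rhs=10; c'=1/4, d'=5/6
back: M1=5/6
M: M0=0, M1=5/6, M2=0
seg 0: a=-4, c=M0/2=0, d=(M1−M0)/(6·3)=5/108, b=Δ0−h0·(2M0+M1)/6=1/4
seg 1: a=-2, c=M1/2=5/12, d=(M2−M1)/(6·3)=-5/108, b=Δ1−h1·(2M1+M2)/6=3/2
t_q=9/4 → seg 0, τ=9/4; S=-4+1/4·τ+0·τ²+5/108·τ³=-745/256

  seg 0: a=-4 b=1/4 c=0 d=5/108
  seg 1: a=-2 b=3/2 c=5/12 d=-5/108
S(9/4) = -745/256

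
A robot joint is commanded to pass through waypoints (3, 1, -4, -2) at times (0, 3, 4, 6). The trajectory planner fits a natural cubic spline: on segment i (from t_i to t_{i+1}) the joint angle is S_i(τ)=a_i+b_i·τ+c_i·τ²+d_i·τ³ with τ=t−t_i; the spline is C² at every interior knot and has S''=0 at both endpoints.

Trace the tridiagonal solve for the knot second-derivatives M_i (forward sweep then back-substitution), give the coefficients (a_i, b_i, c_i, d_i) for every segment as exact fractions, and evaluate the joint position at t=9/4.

Δ: Δ0=-2/3, Δ1=-5, Δ2=1
row 1: diag=8, rhs=-26; c'=1/8, d'=-13/4
row 2: denom=6−1·1/8=47/8; d'=(36−1·-13/4)/(47/8)=314/47
back: M2=314/47
back: M1=-13/4−1/8·314/47=-192/47
M: M0=0, M1=-192/47, M2=314/47, M3=0
seg 0: a=3, c=M0/2=0, d=(M1−M0)/(6·3)=-32/141, b=Δ0−h0·(2M0+M1)/6=194/141
seg 1: a=1, c=M1/2=-96/47, d=(M2−M1)/(6·1)=253/141, b=Δ1−h1·(2M1+M2)/6=-670/141
seg 2: a=-4, c=M2/2=157/47, d=(M3−M2)/(6·2)=-157/282, b=Δ2−h2·(2M2+M3)/6=-487/141
t_q=9/4 → seg 0, τ=9/4; S=3+194/141·τ+0·τ²+-32/141·τ³=165/47

  seg 0: a=3 b=194/141 c=0 d=-32/141
  seg 1: a=1 b=-670/141 c=-96/47 d=253/141
  seg 2: a=-4 b=-487/141 c=157/47 d=-157/282
S(9/4) = 165/47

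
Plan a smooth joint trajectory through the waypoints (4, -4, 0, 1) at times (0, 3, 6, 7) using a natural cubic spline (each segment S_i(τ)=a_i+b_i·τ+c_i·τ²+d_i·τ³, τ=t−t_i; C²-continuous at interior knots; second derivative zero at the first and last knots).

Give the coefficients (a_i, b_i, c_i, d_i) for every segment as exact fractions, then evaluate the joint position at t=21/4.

Δ: Δ0=-8/3, Δ1=4/3, Δ2=1
row 1: diag=12, rhs=24; c'=1/4, d'=2
row 2: denom=8−3·1/4=29/4; d'=(-2−3·2)/(29/4)=-32/29
back: M2=-32/29
back: M1=2−1/4·-32/29=66/29
M: M0=0, M1=66/29, M2=-32/29, M3=0
seg 0: a=4, c=M0/2=0, d=(M1−M0)/(6·3)=11/87, b=Δ0−h0·(2M0+M1)/6=-331/87
seg 1: a=-4, c=M1/2=33/29, d=(M2−M1)/(6·3)=-49/261, b=Δ1−h1·(2M1+M2)/6=-34/87
seg 2: a=0, c=M2/2=-16/29, d=(M3−M2)/(6·1)=16/87, b=Δ2−h2·(2M2+M3)/6=119/87
t_q=21/4 → seg 1, τ=9/4; S=-4+-34/87·τ+33/29·τ²+-49/261·τ³=-2333/1856

  seg 0: a=4 b=-331/87 c=0 d=11/87
  seg 1: a=-4 b=-34/87 c=33/29 d=-49/261
  seg 2: a=0 b=119/87 c=-16/29 d=16/87
S(21/4) = -2333/1856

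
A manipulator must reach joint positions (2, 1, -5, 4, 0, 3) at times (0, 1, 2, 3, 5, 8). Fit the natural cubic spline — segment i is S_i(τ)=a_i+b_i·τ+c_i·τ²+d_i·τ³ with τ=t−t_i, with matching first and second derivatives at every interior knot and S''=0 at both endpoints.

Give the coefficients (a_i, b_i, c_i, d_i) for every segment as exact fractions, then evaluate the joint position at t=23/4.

  seg 0: a=2 b=613/400 c=0 d=-1013/400
  seg 1: a=1 b=-1213/200 c=-3039/400 d=613/80
  seg 2: a=-5 b=691/400 c=1539/100 d=-3247/400
  seg 3: a=4 b=1631/200 c=-717/80 d=777/400
  seg 4: a=0 b=-877/200 c=1077/400 d=-359/1200
S(23/4) = -48651/25600

Δ: Δ0=-1, Δ1=-6, Δ2=9, Δ3=-2, Δ4=1
row 1: diag=4, rhs=-30; c'=1/4, d'=-15/2
row 2: denom=4−1·1/4=15/4; d'=(90−1·-15/2)/(15/4)=26
row 3: denom=6−1·4/15=86/15; d'=(-66−1·26)/(86/15)=-690/43
row 4: denom=10−2·15/43=400/43; d'=(18−2·-690/43)/(400/43)=1077/200
back: M4=1077/200
back: M3=-690/43−15/43·1077/200=-717/40
back: M2=26−4/15·-717/40=1539/50
back: M1=-15/2−1/4·1539/50=-3039/200
M: M0=0, M1=-3039/200, M2=1539/50, M3=-717/40, M4=1077/200, M5=0
seg 0: a=2, c=M0/2=0, d=(M1−M0)/(6·1)=-1013/400, b=Δ0−h0·(2M0+M1)/6=613/400
seg 1: a=1, c=M1/2=-3039/400, d=(M2−M1)/(6·1)=613/80, b=Δ1−h1·(2M1+M2)/6=-1213/200
seg 2: a=-5, c=M2/2=1539/100, d=(M3−M2)/(6·1)=-3247/400, b=Δ2−h2·(2M2+M3)/6=691/400
seg 3: a=4, c=M3/2=-717/80, d=(M4−M3)/(6·2)=777/400, b=Δ3−h3·(2M3+M4)/6=1631/200
seg 4: a=0, c=M4/2=1077/400, d=(M5−M4)/(6·3)=-359/1200, b=Δ4−h4·(2M4+M5)/6=-877/200
t_q=23/4 → seg 4, τ=3/4; S=0+-877/200·τ+1077/400·τ²+-359/1200·τ³=-48651/25600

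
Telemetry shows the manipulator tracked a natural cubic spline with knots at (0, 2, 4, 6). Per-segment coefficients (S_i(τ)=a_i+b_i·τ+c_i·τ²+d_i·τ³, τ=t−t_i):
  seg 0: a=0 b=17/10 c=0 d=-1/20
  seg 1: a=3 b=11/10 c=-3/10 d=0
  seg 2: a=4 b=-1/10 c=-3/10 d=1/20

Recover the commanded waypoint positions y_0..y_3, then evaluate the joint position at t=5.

y_0 = S_0(0) = a_0 = 0
y_1 = S_1(0) = a_1 = 3
y_2 = S_2(0) = a_2 = 4
y_3 = S_2(2) = 3
t_q=5 is in segment 2 (τ=1); S_2(τ)=73/20

y_0=0 y_1=3 y_2=4 y_3=3
S(5) = 73/20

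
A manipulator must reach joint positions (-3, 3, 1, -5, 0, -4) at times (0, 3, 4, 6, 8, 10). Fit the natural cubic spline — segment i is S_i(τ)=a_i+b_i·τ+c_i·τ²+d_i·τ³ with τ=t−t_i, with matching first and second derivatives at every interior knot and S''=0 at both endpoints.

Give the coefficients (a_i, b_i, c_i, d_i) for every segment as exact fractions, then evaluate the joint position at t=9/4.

  seg 0: a=-3 b=4283/1282 c=0 d=-191/1282
  seg 1: a=3 b=-437/641 c=-1719/1282 d=29/1282
  seg 2: a=1 b=-4225/1282 c=-816/641 d=3643/5128
  seg 3: a=-5 b=88/641 c=7665/2564 d=-1159/1282
  seg 4: a=0 b=799/641 c=-6243/2564 d=2081/5128
S(9/4) = 231369/82048

Δ: Δ0=2, Δ1=-2, Δ2=-3, Δ3=5/2, Δ4=-2
row 1: diag=8, rhs=-24; c'=1/8, d'=-3
row 2: denom=6−1·1/8=47/8; d'=(-6−1·-3)/(47/8)=-24/47
row 3: denom=8−2·16/47=344/47; d'=(33−2·-24/47)/(344/47)=1599/344
row 4: denom=8−2·47/172=641/86; d'=(-27−2·1599/344)/(641/86)=-6243/1282
back: M4=-6243/1282
back: M3=1599/344−47/172·-6243/1282=7665/1282
back: M2=-24/47−16/47·7665/1282=-1632/641
back: M1=-3−1/8·-1632/641=-1719/641
M: M0=0, M1=-1719/641, M2=-1632/641, M3=7665/1282, M4=-6243/1282, M5=0
seg 0: a=-3, c=M0/2=0, d=(M1−M0)/(6·3)=-191/1282, b=Δ0−h0·(2M0+M1)/6=4283/1282
seg 1: a=3, c=M1/2=-1719/1282, d=(M2−M1)/(6·1)=29/1282, b=Δ1−h1·(2M1+M2)/6=-437/641
seg 2: a=1, c=M2/2=-816/641, d=(M3−M2)/(6·2)=3643/5128, b=Δ2−h2·(2M2+M3)/6=-4225/1282
seg 3: a=-5, c=M3/2=7665/2564, d=(M4−M3)/(6·2)=-1159/1282, b=Δ3−h3·(2M3+M4)/6=88/641
seg 4: a=0, c=M4/2=-6243/2564, d=(M5−M4)/(6·2)=2081/5128, b=Δ4−h4·(2M4+M5)/6=799/641
t_q=9/4 → seg 0, τ=9/4; S=-3+4283/1282·τ+0·τ²+-191/1282·τ³=231369/82048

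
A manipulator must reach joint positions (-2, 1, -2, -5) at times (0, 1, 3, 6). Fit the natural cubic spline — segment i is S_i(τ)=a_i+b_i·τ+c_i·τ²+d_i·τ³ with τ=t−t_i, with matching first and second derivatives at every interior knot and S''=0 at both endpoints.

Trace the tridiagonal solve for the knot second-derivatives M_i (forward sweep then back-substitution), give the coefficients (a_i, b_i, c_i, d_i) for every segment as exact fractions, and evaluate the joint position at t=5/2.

Δ: Δ0=3, Δ1=-3/2, Δ2=-1
row 1: diag=6, rhs=-27; c'=1/3, d'=-9/2
row 2: denom=10−2·1/3=28/3; d'=(3−2·-9/2)/(28/3)=9/7
back: M2=9/7
back: M1=-9/2−1/3·9/7=-69/14
M: M0=0, M1=-69/14, M2=9/7, M3=0
seg 0: a=-2, c=M0/2=0, d=(M1−M0)/(6·1)=-23/28, b=Δ0−h0·(2M0+M1)/6=107/28
seg 1: a=1, c=M1/2=-69/28, d=(M2−M1)/(6·2)=29/56, b=Δ1−h1·(2M1+M2)/6=19/14
seg 2: a=-2, c=M2/2=9/14, d=(M3−M2)/(6·3)=-1/14, b=Δ2−h2·(2M2+M3)/6=-16/7
t_q=5/2 → seg 1, τ=3/2; S=1+19/14·τ+-69/28·τ²+29/56·τ³=-341/448

  seg 0: a=-2 b=107/28 c=0 d=-23/28
  seg 1: a=1 b=19/14 c=-69/28 d=29/56
  seg 2: a=-2 b=-16/7 c=9/14 d=-1/14
S(5/2) = -341/448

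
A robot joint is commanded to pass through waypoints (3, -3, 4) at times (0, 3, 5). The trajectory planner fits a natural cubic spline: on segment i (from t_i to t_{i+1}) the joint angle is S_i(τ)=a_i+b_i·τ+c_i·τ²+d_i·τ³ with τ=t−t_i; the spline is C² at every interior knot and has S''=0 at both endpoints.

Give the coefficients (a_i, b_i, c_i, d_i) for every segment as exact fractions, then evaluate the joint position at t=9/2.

Δ: Δ0=-2, Δ1=7/2
row 1: diag=10, rhs=33; c'=1/5, d'=33/10
back: M1=33/10
M: M0=0, M1=33/10, M2=0
seg 0: a=3, c=M0/2=0, d=(M1−M0)/(6·3)=11/60, b=Δ0−h0·(2M0+M1)/6=-73/20
seg 1: a=-3, c=M1/2=33/20, d=(M2−M1)/(6·2)=-11/40, b=Δ1−h1·(2M1+M2)/6=13/10
t_q=9/2 → seg 1, τ=3/2; S=-3+13/10·τ+33/20·τ²+-11/40·τ³=111/64

  seg 0: a=3 b=-73/20 c=0 d=11/60
  seg 1: a=-3 b=13/10 c=33/20 d=-11/40
S(9/2) = 111/64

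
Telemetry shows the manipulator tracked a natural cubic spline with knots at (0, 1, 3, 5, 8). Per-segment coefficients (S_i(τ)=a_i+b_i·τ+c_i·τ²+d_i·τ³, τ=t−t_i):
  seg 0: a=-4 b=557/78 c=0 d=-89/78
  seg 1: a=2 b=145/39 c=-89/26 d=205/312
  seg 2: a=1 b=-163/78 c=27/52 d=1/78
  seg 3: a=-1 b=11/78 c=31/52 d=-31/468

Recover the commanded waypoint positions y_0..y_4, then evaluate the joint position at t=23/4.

y_0=-4 y_1=2 y_2=1 y_3=-1 y_4=3
S(23/4) = -1953/3328

y_0 = S_0(0) = a_0 = -4
y_1 = S_1(0) = a_1 = 2
y_2 = S_2(0) = a_2 = 1
y_3 = S_3(0) = a_3 = -1
y_4 = S_3(3) = 3
t_q=23/4 is in segment 3 (τ=3/4); S_3(τ)=-1953/3328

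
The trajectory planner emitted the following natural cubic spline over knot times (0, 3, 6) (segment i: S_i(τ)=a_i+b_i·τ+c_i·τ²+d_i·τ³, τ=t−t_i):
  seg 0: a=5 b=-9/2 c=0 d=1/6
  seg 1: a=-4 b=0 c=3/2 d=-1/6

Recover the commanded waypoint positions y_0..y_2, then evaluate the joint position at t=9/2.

y_0 = S_0(0) = a_0 = 5
y_1 = S_1(0) = a_1 = -4
y_2 = S_1(3) = 5
t_q=9/2 is in segment 1 (τ=3/2); S_1(τ)=-19/16

y_0=5 y_1=-4 y_2=5
S(9/2) = -19/16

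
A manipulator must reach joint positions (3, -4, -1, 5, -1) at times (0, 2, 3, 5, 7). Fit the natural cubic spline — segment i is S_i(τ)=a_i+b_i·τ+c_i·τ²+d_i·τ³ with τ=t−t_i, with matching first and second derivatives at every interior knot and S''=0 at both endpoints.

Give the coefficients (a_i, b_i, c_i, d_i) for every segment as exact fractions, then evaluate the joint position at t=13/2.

  seg 0: a=3 b=-361/64 c=0 d=137/256
  seg 1: a=-4 b=25/32 c=411/128 d=-127/128
  seg 2: a=-1 b=541/128 c=15/64 d=-217/512
  seg 3: a=5 b=5/64 c=-591/256 d=197/512
S(13/2) = 5003/4096

Δ: Δ0=-7/2, Δ1=3, Δ2=3, Δ3=-3
row 1: diag=6, rhs=39; c'=1/6, d'=13/2
row 2: denom=6−1·1/6=35/6; d'=(0−1·13/2)/(35/6)=-39/35
row 3: denom=8−2·12/35=256/35; d'=(-36−2·-39/35)/(256/35)=-591/128
back: M3=-591/128
back: M2=-39/35−12/35·-591/128=15/32
back: M1=13/2−1/6·15/32=411/64
M: M0=0, M1=411/64, M2=15/32, M3=-591/128, M4=0
seg 0: a=3, c=M0/2=0, d=(M1−M0)/(6·2)=137/256, b=Δ0−h0·(2M0+M1)/6=-361/64
seg 1: a=-4, c=M1/2=411/128, d=(M2−M1)/(6·1)=-127/128, b=Δ1−h1·(2M1+M2)/6=25/32
seg 2: a=-1, c=M2/2=15/64, d=(M3−M2)/(6·2)=-217/512, b=Δ2−h2·(2M2+M3)/6=541/128
seg 3: a=5, c=M3/2=-591/256, d=(M4−M3)/(6·2)=197/512, b=Δ3−h3·(2M3+M4)/6=5/64
t_q=13/2 → seg 3, τ=3/2; S=5+5/64·τ+-591/256·τ²+197/512·τ³=5003/4096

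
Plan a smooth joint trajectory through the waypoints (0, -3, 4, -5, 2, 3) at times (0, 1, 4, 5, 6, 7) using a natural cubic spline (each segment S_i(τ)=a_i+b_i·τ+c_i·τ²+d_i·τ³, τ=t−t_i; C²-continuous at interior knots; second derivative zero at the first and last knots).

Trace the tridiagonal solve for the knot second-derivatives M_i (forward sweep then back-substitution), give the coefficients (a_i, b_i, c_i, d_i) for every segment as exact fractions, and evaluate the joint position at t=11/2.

Δ: Δ0=-3, Δ1=7/3, Δ2=-9, Δ3=7, Δ4=1
row 1: diag=8, rhs=32; c'=3/8, d'=4
row 2: denom=8−3·3/8=55/8; d'=(-68−3·4)/(55/8)=-128/11
row 3: denom=4−1·8/55=212/55; d'=(96−1·-128/11)/(212/55)=1480/53
row 4: denom=4−1·55/212=793/212; d'=(-36−1·1480/53)/(793/212)=-13552/793
back: M4=-13552/793
back: M3=1480/53−55/212·-13552/793=25660/793
back: M2=-128/11−8/55·25660/793=-12960/793
back: M1=4−3/8·-12960/793=8032/793
M: M0=0, M1=8032/793, M2=-12960/793, M3=25660/793, M4=-13552/793, M5=0
seg 0: a=0, c=M0/2=0, d=(M1−M0)/(6·1)=4016/2379, b=Δ0−h0·(2M0+M1)/6=-11153/2379
seg 1: a=-3, c=M1/2=4016/793, d=(M2−M1)/(6·3)=-10496/7137, b=Δ1−h1·(2M1+M2)/6=895/2379
seg 2: a=4, c=M2/2=-6480/793, d=(M3−M2)/(6·1)=19310/2379, b=Δ2−h2·(2M2+M3)/6=-1637/183
seg 3: a=-5, c=M3/2=12830/793, d=(M4−M3)/(6·1)=-19606/2379, b=Δ3−h3·(2M3+M4)/6=-2231/2379
seg 4: a=2, c=M4/2=-6776/793, d=(M5−M4)/(6·1)=6776/2379, b=Δ4−h4·(2M4+M5)/6=15931/2379
t_q=11/2 → seg 3, τ=1/2; S=-5+-2231/2379·τ+12830/793·τ²+-19606/2379·τ³=-7785/3172

  seg 0: a=0 b=-11153/2379 c=0 d=4016/2379
  seg 1: a=-3 b=895/2379 c=4016/793 d=-10496/7137
  seg 2: a=4 b=-1637/183 c=-6480/793 d=19310/2379
  seg 3: a=-5 b=-2231/2379 c=12830/793 d=-19606/2379
  seg 4: a=2 b=15931/2379 c=-6776/793 d=6776/2379
S(11/2) = -7785/3172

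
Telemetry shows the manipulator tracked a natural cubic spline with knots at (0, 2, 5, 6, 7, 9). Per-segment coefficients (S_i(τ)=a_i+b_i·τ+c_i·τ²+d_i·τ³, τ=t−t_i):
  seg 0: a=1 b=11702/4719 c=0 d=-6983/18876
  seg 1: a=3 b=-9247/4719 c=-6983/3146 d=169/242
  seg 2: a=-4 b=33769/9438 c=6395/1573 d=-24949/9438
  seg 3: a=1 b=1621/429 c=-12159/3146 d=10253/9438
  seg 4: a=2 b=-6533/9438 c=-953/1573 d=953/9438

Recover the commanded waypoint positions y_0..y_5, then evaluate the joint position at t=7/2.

y_0=1 y_1=3 y_2=-4 y_3=1 y_4=2 y_5=-1
S(7/2) = -64847/25168

y_0 = S_0(0) = a_0 = 1
y_1 = S_1(0) = a_1 = 3
y_2 = S_2(0) = a_2 = -4
y_3 = S_3(0) = a_3 = 1
y_4 = S_4(0) = a_4 = 2
y_5 = S_4(2) = -1
t_q=7/2 is in segment 1 (τ=3/2); S_1(τ)=-64847/25168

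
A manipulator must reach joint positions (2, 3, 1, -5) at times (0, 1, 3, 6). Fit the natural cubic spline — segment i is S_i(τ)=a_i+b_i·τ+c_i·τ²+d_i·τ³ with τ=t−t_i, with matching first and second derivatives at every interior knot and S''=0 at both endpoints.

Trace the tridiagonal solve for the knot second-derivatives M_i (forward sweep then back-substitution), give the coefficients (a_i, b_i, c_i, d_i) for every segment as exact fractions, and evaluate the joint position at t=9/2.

  seg 0: a=2 b=37/28 c=0 d=-9/28
  seg 1: a=3 b=5/14 c=-27/28 d=1/7
  seg 2: a=1 b=-25/14 c=-3/28 d=1/84
S(9/2) = -421/224

Δ: Δ0=1, Δ1=-1, Δ2=-2
row 1: diag=6, rhs=-12; c'=1/3, d'=-2
row 2: denom=10−2·1/3=28/3; d'=(-6−2·-2)/(28/3)=-3/14
back: M2=-3/14
back: M1=-2−1/3·-3/14=-27/14
M: M0=0, M1=-27/14, M2=-3/14, M3=0
seg 0: a=2, c=M0/2=0, d=(M1−M0)/(6·1)=-9/28, b=Δ0−h0·(2M0+M1)/6=37/28
seg 1: a=3, c=M1/2=-27/28, d=(M2−M1)/(6·2)=1/7, b=Δ1−h1·(2M1+M2)/6=5/14
seg 2: a=1, c=M2/2=-3/28, d=(M3−M2)/(6·3)=1/84, b=Δ2−h2·(2M2+M3)/6=-25/14
t_q=9/2 → seg 2, τ=3/2; S=1+-25/14·τ+-3/28·τ²+1/84·τ³=-421/224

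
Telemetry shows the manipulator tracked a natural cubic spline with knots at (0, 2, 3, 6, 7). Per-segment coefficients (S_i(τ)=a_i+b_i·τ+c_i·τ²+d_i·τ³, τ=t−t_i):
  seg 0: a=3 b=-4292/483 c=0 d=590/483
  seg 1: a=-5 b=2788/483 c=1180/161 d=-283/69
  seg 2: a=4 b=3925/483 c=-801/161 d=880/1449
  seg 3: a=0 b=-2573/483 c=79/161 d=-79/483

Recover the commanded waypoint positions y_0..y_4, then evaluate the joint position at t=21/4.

y_0=3 y_1=-5 y_2=4 y_3=0 y_4=-5
S(21/4) = 10343/2576

y_0 = S_0(0) = a_0 = 3
y_1 = S_1(0) = a_1 = -5
y_2 = S_2(0) = a_2 = 4
y_3 = S_3(0) = a_3 = 0
y_4 = S_3(1) = -5
t_q=21/4 is in segment 2 (τ=9/4); S_2(τ)=10343/2576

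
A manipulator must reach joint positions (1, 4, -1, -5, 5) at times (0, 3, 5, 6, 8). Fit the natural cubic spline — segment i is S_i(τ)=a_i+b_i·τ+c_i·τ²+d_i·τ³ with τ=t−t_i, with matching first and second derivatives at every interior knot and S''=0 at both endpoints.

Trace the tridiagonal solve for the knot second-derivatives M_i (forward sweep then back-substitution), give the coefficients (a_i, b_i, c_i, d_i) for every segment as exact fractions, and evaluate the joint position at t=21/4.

  seg 0: a=1 b=1171/652 c=0 d=-173/1956
  seg 1: a=4 b=-193/326 c=-519/652 d=-103/1304
  seg 2: a=-1 b=-770/163 c=-207/163 d=325/163
  seg 3: a=-5 b=-209/163 c=768/163 d=-128/163
S(21/4) = -23255/10432

Δ: Δ0=1, Δ1=-5/2, Δ2=-4, Δ3=5
row 1: diag=10, rhs=-21; c'=1/5, d'=-21/10
row 2: denom=6−2·1/5=28/5; d'=(-9−2·-21/10)/(28/5)=-6/7
row 3: denom=6−1·5/28=163/28; d'=(54−1·-6/7)/(163/28)=1536/163
back: M3=1536/163
back: M2=-6/7−5/28·1536/163=-414/163
back: M1=-21/10−1/5·-414/163=-519/326
M: M0=0, M1=-519/326, M2=-414/163, M3=1536/163, M4=0
seg 0: a=1, c=M0/2=0, d=(M1−M0)/(6·3)=-173/1956, b=Δ0−h0·(2M0+M1)/6=1171/652
seg 1: a=4, c=M1/2=-519/652, d=(M2−M1)/(6·2)=-103/1304, b=Δ1−h1·(2M1+M2)/6=-193/326
seg 2: a=-1, c=M2/2=-207/163, d=(M3−M2)/(6·1)=325/163, b=Δ2−h2·(2M2+M3)/6=-770/163
seg 3: a=-5, c=M3/2=768/163, d=(M4−M3)/(6·2)=-128/163, b=Δ3−h3·(2M3+M4)/6=-209/163
t_q=21/4 → seg 2, τ=1/4; S=-1+-770/163·τ+-207/163·τ²+325/163·τ³=-23255/10432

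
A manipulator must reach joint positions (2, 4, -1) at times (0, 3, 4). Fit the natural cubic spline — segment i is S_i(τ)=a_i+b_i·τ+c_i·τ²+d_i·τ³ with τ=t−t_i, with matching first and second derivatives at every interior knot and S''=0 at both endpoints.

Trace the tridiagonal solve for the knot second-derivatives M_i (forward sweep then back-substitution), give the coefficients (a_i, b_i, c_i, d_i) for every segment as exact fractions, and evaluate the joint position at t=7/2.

Δ: Δ0=2/3, Δ1=-5
row 1: diag=8, rhs=-34; c'=1/8, d'=-17/4
back: M1=-17/4
M: M0=0, M1=-17/4, M2=0
seg 0: a=2, c=M0/2=0, d=(M1−M0)/(6·3)=-17/72, b=Δ0−h0·(2M0+M1)/6=67/24
seg 1: a=4, c=M1/2=-17/8, d=(M2−M1)/(6·1)=17/24, b=Δ1−h1·(2M1+M2)/6=-43/12
t_q=7/2 → seg 1, τ=1/2; S=4+-43/12·τ+-17/8·τ²+17/24·τ³=113/64

  seg 0: a=2 b=67/24 c=0 d=-17/72
  seg 1: a=4 b=-43/12 c=-17/8 d=17/24
S(7/2) = 113/64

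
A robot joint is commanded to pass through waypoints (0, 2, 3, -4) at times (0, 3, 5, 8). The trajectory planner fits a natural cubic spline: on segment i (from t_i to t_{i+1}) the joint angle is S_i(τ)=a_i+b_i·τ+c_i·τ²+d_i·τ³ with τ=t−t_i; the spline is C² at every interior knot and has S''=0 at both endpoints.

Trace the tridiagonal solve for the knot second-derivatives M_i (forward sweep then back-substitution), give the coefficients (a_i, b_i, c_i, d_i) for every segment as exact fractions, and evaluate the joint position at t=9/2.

Δ: Δ0=2/3, Δ1=1/2, Δ2=-7/3
row 1: diag=10, rhs=-1; c'=1/5, d'=-1/10
row 2: denom=10−2·1/5=48/5; d'=(-17−2·-1/10)/(48/5)=-7/4
back: M2=-7/4
back: M1=-1/10−1/5·-7/4=1/4
M: M0=0, M1=1/4, M2=-7/4, M3=0
seg 0: a=0, c=M0/2=0, d=(M1−M0)/(6·3)=1/72, b=Δ0−h0·(2M0+M1)/6=13/24
seg 1: a=2, c=M1/2=1/8, d=(M2−M1)/(6·2)=-1/6, b=Δ1−h1·(2M1+M2)/6=11/12
seg 2: a=3, c=M2/2=-7/8, d=(M3−M2)/(6·3)=7/72, b=Δ2−h2·(2M2+M3)/6=-7/12
t_q=9/2 → seg 1, τ=3/2; S=2+11/12·τ+1/8·τ²+-1/6·τ³=99/32

  seg 0: a=0 b=13/24 c=0 d=1/72
  seg 1: a=2 b=11/12 c=1/8 d=-1/6
  seg 2: a=3 b=-7/12 c=-7/8 d=7/72
S(9/2) = 99/32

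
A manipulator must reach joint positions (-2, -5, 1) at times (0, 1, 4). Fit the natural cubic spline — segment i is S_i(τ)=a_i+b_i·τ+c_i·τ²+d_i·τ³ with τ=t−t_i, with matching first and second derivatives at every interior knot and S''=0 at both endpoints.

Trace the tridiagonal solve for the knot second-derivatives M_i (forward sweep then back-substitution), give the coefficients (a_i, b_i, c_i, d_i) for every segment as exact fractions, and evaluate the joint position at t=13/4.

Δ: Δ0=-3, Δ1=2
row 1: diag=8, rhs=30; c'=3/8, d'=15/4
back: M1=15/4
M: M0=0, M1=15/4, M2=0
seg 0: a=-2, c=M0/2=0, d=(M1−M0)/(6·1)=5/8, b=Δ0−h0·(2M0+M1)/6=-29/8
seg 1: a=-5, c=M1/2=15/8, d=(M2−M1)/(6·3)=-5/24, b=Δ1−h1·(2M1+M2)/6=-7/4
t_q=13/4 → seg 1, τ=9/4; S=-5+-7/4·τ+15/8·τ²+-5/24·τ³=-931/512

  seg 0: a=-2 b=-29/8 c=0 d=5/8
  seg 1: a=-5 b=-7/4 c=15/8 d=-5/24
S(13/4) = -931/512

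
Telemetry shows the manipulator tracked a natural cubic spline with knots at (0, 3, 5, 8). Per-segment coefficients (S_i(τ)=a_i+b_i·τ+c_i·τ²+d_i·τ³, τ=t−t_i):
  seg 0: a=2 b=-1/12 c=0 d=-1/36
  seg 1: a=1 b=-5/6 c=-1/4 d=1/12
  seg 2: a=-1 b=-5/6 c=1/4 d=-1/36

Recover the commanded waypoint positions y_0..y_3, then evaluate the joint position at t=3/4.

y_0 = S_0(0) = a_0 = 2
y_1 = S_1(0) = a_1 = 1
y_2 = S_2(0) = a_2 = -1
y_3 = S_2(3) = -2
t_q=3/4 is in segment 0 (τ=3/4); S_0(τ)=493/256

y_0=2 y_1=1 y_2=-1 y_3=-2
S(3/4) = 493/256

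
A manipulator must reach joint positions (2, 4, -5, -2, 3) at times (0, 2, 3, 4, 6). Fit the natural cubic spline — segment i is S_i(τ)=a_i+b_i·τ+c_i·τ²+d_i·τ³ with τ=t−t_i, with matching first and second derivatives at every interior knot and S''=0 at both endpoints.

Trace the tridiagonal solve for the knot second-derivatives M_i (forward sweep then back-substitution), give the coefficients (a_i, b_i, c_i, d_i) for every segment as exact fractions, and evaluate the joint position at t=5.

Δ: Δ0=1, Δ1=-9, Δ2=3, Δ3=5/2
row 1: diag=6, rhs=-60; c'=1/6, d'=-10
row 2: denom=4−1·1/6=23/6; d'=(72−1·-10)/(23/6)=492/23
row 3: denom=6−1·6/23=132/23; d'=(-3−1·492/23)/(132/23)=-17/4
back: M3=-17/4
back: M2=492/23−6/23·-17/4=45/2
back: M1=-10−1/6·45/2=-55/4
M: M0=0, M1=-55/4, M2=45/2, M3=-17/4, M4=0
seg 0: a=2, c=M0/2=0, d=(M1−M0)/(6·2)=-55/48, b=Δ0−h0·(2M0+M1)/6=67/12
seg 1: a=4, c=M1/2=-55/8, d=(M2−M1)/(6·1)=145/24, b=Δ1−h1·(2M1+M2)/6=-49/6
seg 2: a=-5, c=M2/2=45/4, d=(M3−M2)/(6·1)=-107/24, b=Δ2−h2·(2M2+M3)/6=-91/24
seg 3: a=-2, c=M3/2=-17/8, d=(M4−M3)/(6·2)=17/48, b=Δ3−h3·(2M3+M4)/6=16/3
t_q=5 → seg 3, τ=1; S=-2+16/3·τ+-17/8·τ²+17/48·τ³=25/16

  seg 0: a=2 b=67/12 c=0 d=-55/48
  seg 1: a=4 b=-49/6 c=-55/8 d=145/24
  seg 2: a=-5 b=-91/24 c=45/4 d=-107/24
  seg 3: a=-2 b=16/3 c=-17/8 d=17/48
S(5) = 25/16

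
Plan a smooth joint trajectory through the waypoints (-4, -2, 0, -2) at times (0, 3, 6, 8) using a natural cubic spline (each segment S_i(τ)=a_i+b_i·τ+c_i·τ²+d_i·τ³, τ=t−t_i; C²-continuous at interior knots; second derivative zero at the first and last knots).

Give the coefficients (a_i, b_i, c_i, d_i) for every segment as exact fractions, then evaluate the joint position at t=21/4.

Δ: Δ0=2/3, Δ1=2/3, Δ2=-1
row 1: diag=12, rhs=0; c'=1/4, d'=0
row 2: denom=10−3·1/4=37/4; d'=(-10−3·0)/(37/4)=-40/37
back: M2=-40/37
back: M1=0−1/4·-40/37=10/37
M: M0=0, M1=10/37, M2=-40/37, M3=0
seg 0: a=-4, c=M0/2=0, d=(M1−M0)/(6·3)=5/333, b=Δ0−h0·(2M0+M1)/6=59/111
seg 1: a=-2, c=M1/2=5/37, d=(M2−M1)/(6·3)=-25/333, b=Δ1−h1·(2M1+M2)/6=104/111
seg 2: a=0, c=M2/2=-20/37, d=(M3−M2)/(6·2)=10/111, b=Δ2−h2·(2M2+M3)/6=-31/111
t_q=21/4 → seg 1, τ=9/4; S=-2+104/111·τ+5/37·τ²+-25/333·τ³=-149/2368

  seg 0: a=-4 b=59/111 c=0 d=5/333
  seg 1: a=-2 b=104/111 c=5/37 d=-25/333
  seg 2: a=0 b=-31/111 c=-20/37 d=10/111
S(21/4) = -149/2368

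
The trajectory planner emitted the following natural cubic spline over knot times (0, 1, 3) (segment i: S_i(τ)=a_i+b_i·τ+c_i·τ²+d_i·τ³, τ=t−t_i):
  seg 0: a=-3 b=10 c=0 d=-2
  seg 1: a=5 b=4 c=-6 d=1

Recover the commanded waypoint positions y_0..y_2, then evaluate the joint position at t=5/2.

y_0=-3 y_1=5 y_2=-3
S(5/2) = 7/8

y_0 = S_0(0) = a_0 = -3
y_1 = S_1(0) = a_1 = 5
y_2 = S_1(2) = -3
t_q=5/2 is in segment 1 (τ=3/2); S_1(τ)=7/8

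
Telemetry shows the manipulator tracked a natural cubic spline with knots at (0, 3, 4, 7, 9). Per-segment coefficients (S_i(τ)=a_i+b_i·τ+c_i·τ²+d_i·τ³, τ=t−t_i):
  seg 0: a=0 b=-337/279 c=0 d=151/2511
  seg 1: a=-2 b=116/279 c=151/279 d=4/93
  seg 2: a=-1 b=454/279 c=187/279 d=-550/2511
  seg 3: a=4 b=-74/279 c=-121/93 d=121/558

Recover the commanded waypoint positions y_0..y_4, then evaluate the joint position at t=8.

y_0=0 y_1=-2 y_2=-1 y_3=4 y_4=0
S(8) = 493/186

y_0 = S_0(0) = a_0 = 0
y_1 = S_1(0) = a_1 = -2
y_2 = S_2(0) = a_2 = -1
y_3 = S_3(0) = a_3 = 4
y_4 = S_3(2) = 0
t_q=8 is in segment 3 (τ=1); S_3(τ)=493/186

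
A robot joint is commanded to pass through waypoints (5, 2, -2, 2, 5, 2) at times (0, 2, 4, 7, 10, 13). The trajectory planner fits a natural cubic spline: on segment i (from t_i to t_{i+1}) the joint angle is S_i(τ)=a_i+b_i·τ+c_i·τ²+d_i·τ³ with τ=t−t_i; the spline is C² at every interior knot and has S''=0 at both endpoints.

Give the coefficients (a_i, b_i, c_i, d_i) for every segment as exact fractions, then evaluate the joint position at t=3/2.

  seg 0: a=5 b=-923/783 c=0 d=-503/6264
  seg 1: a=2 b=-3355/1566 c=-503/1044 d=433/1566
  seg 2: a=-2 b=-1177/1566 c=1229/1044 d=-4531/28188
  seg 3: a=2 b=6175/3132 c=-211/783 d=-511/28188
  seg 4: a=5 b=-211/1566 c=-1355/3132 d=1355/28188
S(3/2) = 49457/16704

Δ: Δ0=-3/2, Δ1=-2, Δ2=4/3, Δ3=1, Δ4=-1
row 1: diag=8, rhs=-3; c'=1/4, d'=-3/8
row 2: denom=10−2·1/4=19/2; d'=(20−2·-3/8)/(19/2)=83/38
row 3: denom=12−3·6/19=210/19; d'=(-2−3·83/38)/(210/19)=-65/84
row 4: denom=12−3·19/70=783/70; d'=(-12−3·-65/84)/(783/70)=-1355/1566
back: M4=-1355/1566
back: M3=-65/84−19/70·-1355/1566=-422/783
back: M2=83/38−6/19·-422/783=1229/522
back: M1=-3/8−1/4·1229/522=-503/522
M: M0=0, M1=-503/522, M2=1229/522, M3=-422/783, M4=-1355/1566, M5=0
seg 0: a=5, c=M0/2=0, d=(M1−M0)/(6·2)=-503/6264, b=Δ0−h0·(2M0+M1)/6=-923/783
seg 1: a=2, c=M1/2=-503/1044, d=(M2−M1)/(6·2)=433/1566, b=Δ1−h1·(2M1+M2)/6=-3355/1566
seg 2: a=-2, c=M2/2=1229/1044, d=(M3−M2)/(6·3)=-4531/28188, b=Δ2−h2·(2M2+M3)/6=-1177/1566
seg 3: a=2, c=M3/2=-211/783, d=(M4−M3)/(6·3)=-511/28188, b=Δ3−h3·(2M3+M4)/6=6175/3132
seg 4: a=5, c=M4/2=-1355/3132, d=(M5−M4)/(6·3)=1355/28188, b=Δ4−h4·(2M4+M5)/6=-211/1566
t_q=3/2 → seg 0, τ=3/2; S=5+-923/783·τ+0·τ²+-503/6264·τ³=49457/16704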